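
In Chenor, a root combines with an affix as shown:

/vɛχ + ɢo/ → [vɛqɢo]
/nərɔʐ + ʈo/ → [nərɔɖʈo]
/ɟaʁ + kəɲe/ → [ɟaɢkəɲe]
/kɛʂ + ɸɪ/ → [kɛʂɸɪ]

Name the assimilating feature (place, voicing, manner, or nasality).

Comparing underlying and surface forms, /χ/ → [q] is the alternation; the neighbouring /ɢ/ is constant.
/χ/ is a fricative while /ɢ/ is a stop; the output [q] is a stop, matching the trigger — so the feature that spreads is manner.
The same holds elsewhere in the data: /ʐ/ → [ɖ] before /ʈ/ (fricative → stop, matching a stop); /ʁ/ → [ɢ] before /k/ (fricative → stop, matching a stop) — only manner changes, and always toward the following segment.
Nothing changes in [kɛʂɸɪ]: there the adjacent consonants already agree in manner (/ʂ/ and /ɸ/ are both fricatives), so this form is consistent with the same rule.

manner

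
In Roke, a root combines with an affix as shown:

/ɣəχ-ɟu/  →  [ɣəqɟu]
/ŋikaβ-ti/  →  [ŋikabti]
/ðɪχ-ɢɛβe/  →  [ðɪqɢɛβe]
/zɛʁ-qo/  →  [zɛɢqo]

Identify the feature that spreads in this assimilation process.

Comparing underlying and surface forms, /χ/ → [q] is the alternation; the neighbouring /ɟ/ is constant.
The change fricative → stop matches the manner of the following /ɟ/, identifying this as manner assimilation.
The same holds elsewhere in the data: /β/ → [b] before /t/ (fricative → stop, matching a stop); /χ/ → [q] before /ɢ/ (fricative → stop, matching a stop); /ʁ/ → [ɢ] before /q/ (fricative → stop, matching a stop) — only manner changes, and always toward the following segment.

manner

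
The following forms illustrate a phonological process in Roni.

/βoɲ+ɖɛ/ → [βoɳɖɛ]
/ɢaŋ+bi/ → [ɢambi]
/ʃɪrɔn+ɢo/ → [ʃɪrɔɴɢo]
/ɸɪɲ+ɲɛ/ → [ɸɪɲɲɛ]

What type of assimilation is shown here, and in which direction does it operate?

regressive place assimilation

Underlying /ɲ/ is realised as [ɳ] next to /ɖ/; /ɖ/ itself does not change.
/ɲ/ is palatal while /ɖ/ is retroflex; the output [ɳ] is retroflex, matching the trigger — so the feature that spreads is place.
Manner and voice are unchanged, so the assimilation is partial, not total.
The other alternating forms pattern the same way: /ŋ/ → [m] before /b/ (velar → bilabial, matching bilabial); /n/ → [ɴ] before /ɢ/ (alveolar → uvular, matching uvular) — only place changes, and always toward the following segment.
Nothing changes in [ɸɪɲɲɛ]: there the adjacent consonants already agree in place (/ɲ/ and /ɲ/ are both palatal), so this form is consistent with the same rule.
Since the segment that changes precedes the conditioning segment, the assimilation is regressive.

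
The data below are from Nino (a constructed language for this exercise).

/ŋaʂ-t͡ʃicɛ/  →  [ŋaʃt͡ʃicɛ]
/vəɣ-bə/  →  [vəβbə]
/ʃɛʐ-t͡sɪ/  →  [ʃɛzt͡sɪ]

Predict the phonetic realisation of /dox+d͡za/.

The data show regressive place assimilation: /ʂ/ → [ʃ] before /t͡ʃ/; /ɣ/ → [β] before /b/; /ʐ/ → [z] before /t͡s/. In each pair only place changes, matching the following consonant, while manner and voice stay constant.
/x/ is a voiceless velar fricative. The following trigger /d͡z/ is alveolar, so /x/ must become alveolar as well.
The voiceless alveolar fricative is [s], so /x/ → [s].

[dosd͡za]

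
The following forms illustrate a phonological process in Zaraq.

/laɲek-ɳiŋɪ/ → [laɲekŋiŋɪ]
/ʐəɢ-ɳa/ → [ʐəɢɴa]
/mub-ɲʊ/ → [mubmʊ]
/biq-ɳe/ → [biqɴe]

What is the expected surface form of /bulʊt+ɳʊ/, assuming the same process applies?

The data show progressive place assimilation: /ɳ/ → [ŋ] after /k/; /ɳ/ → [ɴ] after /ɢ/; /ɲ/ → [m] after /b/; /ɳ/ → [ɴ] after /q/. In each pair only place changes, matching the preceding consonant, while manner and voice stay constant.
The rule targets /ɳ/ (voiced retroflex nasal), which sits after the trigger /t/ (alveolar).
The voiced alveolar nasal is [n], so /ɳ/ → [n].

[bulʊtnʊ]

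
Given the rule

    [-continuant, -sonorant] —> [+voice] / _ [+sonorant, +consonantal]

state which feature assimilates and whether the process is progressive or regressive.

The structural change is [+voice], and the conditioning segment [+sonorant, +consonantal] (a sonorant consonant) is itself voiced, so the target comes to share the voicing of its neighbour — voicing assimilation.
Since the environment is written after the underscore, the trigger follows the target; the direction is regressive.

regressive voicing assimilation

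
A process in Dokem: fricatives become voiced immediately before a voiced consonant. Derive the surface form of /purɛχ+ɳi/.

The rule targets /χ/ (voiceless uvular fricative), which sits before the trigger /ɳ/ (voiced).
Changing only its voicing to voiced gives [ʁ] — the voiced uvular fricative.

[purɛʁɳi]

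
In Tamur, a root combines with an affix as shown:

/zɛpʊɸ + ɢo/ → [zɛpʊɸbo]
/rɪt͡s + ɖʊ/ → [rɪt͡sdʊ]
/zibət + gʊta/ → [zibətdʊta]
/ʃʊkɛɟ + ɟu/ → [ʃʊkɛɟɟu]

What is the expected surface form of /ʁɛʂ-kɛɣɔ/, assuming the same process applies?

The data show progressive place assimilation: /ɢ/ → [b] after /ɸ/; /ɖ/ → [d] after /t͡s/; /g/ → [d] after /t/. In each pair only place changes, matching the preceding consonant, while manner and voice stay constant.
No alternation appears in [ʃʊkɛɟɟu]: there the adjacent consonants already agree in place (/ɟ/ and /ɟ/ are both palatal), so this form is consistent with the same rule.
The rule targets /k/ (voiceless velar stop), which sits after the trigger /ʂ/ (retroflex).
Changing only its place to retroflex gives [ʈ] — the voiceless retroflex stop.

[ʁɛʂʈɛɣɔ]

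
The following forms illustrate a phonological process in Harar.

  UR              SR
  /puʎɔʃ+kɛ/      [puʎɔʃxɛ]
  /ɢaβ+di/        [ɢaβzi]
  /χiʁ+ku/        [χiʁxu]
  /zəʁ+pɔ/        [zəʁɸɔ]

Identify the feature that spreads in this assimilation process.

Comparing underlying and surface forms, /k/ → [x] is the alternation; the neighbouring /ʃ/ is constant.
/k/ is a stop while /ʃ/ is a fricative; the output [x] is a fricative, matching the trigger — so the feature that spreads is manner.
Checking the remaining alternations: /d/ → [z] after /β/ (stop → fricative, matching a fricative); /k/ → [x] after /ʁ/ (stop → fricative, matching a fricative); /p/ → [ɸ] after /ʁ/ (stop → fricative, matching a fricative) — only manner changes, and always toward the preceding segment.

manner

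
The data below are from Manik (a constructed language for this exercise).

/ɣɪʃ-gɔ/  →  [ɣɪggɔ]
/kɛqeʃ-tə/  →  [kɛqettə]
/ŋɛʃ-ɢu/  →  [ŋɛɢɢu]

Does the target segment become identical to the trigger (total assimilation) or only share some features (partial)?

Comparing underlying and surface forms, /ʃ/ → [g] is the alternation; the neighbouring /g/ is constant.
The output [g] is identical to the trigger /g/ — every feature (place, manner, voicing) has been copied — so this is total assimilation.
The other forms behave the same way: /ʃ/ → [t] before /t/; /ʃ/ → [ɢ] before /ɢ/ — in each case the output is a copy of the following consonant.

total assimilation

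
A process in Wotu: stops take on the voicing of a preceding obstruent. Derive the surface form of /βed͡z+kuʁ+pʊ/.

[βed͡zguʁbʊ]

/k/ is a voiceless velar stop. The preceding trigger /d͡z/ is voiced, so /k/ must become voiced as well.
Changing only its voicing to voiced gives [g] — the voiced velar stop.
At the second juncture, /p/ likewise becomes [b] adjacent to /ʁ/.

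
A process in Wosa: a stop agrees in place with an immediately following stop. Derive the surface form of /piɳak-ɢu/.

The rule targets /k/ (voiceless velar stop), which sits before the trigger /ɢ/ (uvular).
Changing only its place to uvular gives [q] — the voiceless uvular stop.

[piɳaqɢu]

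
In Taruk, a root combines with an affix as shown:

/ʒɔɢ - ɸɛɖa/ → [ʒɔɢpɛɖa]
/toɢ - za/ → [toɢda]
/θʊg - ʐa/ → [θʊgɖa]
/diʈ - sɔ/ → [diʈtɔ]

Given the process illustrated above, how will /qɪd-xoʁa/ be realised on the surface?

The data show progressive manner assimilation: /ɸ/ → [p] after /ɢ/; /z/ → [d] after /ɢ/; /ʐ/ → [ɖ] after /g/; /s/ → [t] after /ʈ/. In each pair only manner changes, matching the preceding consonant, while place and voice stay constant.
/x/ is a voiceless velar fricative. The preceding trigger /d/ is a stop, so /x/ must become a stop as well.
Changing only its manner to stop gives [k] — the voiceless velar stop.

[qɪdkoʁa]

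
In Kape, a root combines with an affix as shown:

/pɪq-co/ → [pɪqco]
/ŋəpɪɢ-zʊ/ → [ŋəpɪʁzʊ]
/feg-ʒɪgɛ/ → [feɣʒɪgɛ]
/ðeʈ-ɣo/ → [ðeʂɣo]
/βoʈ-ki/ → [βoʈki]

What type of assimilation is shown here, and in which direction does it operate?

regressive manner assimilation

The segment that alternates is /ɢ/, which surfaces as [ʁ] when adjacent to /z/.
The change stop → fricative matches the manner of the following /z/, identifying this as manner assimilation.
Place and voice are unchanged, so the assimilation is partial, not total.
The other alternating forms pattern the same way: /g/ → [ɣ] before /ʒ/ (stop → fricative, matching a fricative); /ʈ/ → [ʂ] before /ɣ/ (stop → fricative, matching a fricative) — only manner changes, and always toward the following segment.
No alternation appears in [pɪqco], [βoʈki]: there the adjacent consonants already agree in manner (/q/ and /c/ are both stops; /ʈ/ and /k/ are both stops), so these forms are consistent with the same rule.
The trigger is the following segment, so the direction is regressive (anticipatory).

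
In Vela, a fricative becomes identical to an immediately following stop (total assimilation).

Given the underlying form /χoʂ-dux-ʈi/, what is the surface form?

[χodduʈʈi]

/ʂ/ is the segment targeted by the rule; it sits immediately before /d/, so it assimilates completely and surfaces as [d].
The same rule applies at the second boundary: /x/ → [ʈ] next to /ʈ/.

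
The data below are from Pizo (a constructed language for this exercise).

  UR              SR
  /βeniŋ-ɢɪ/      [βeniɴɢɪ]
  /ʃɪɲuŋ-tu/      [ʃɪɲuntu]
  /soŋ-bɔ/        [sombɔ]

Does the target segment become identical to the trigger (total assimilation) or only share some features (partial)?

Underlying /ŋ/ is realised as [ɴ] next to /ɢ/; /ɢ/ itself does not change.
/ŋ/ is velar while /ɢ/ is uvular; the output [ɴ] is uvular, matching the trigger — so the feature that spreads is place.
Manner and voice are unchanged, so the assimilation is partial, not total.
Checking the remaining alternations: /ŋ/ → [n] before /t/ (velar → alveolar, matching alveolar); /ŋ/ → [m] before /b/ (velar → bilabial, matching bilabial) — only place changes, and always toward the following segment.

partial assimilation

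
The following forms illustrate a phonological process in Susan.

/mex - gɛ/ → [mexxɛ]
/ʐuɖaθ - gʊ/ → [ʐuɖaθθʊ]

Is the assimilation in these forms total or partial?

Comparing underlying and surface forms, /g/ → [x] is the alternation; the neighbouring /x/ is constant.
The output [x] is identical to the trigger /x/ — every feature (place, manner, voicing) has been copied — so this is total assimilation.
The other form behaves the same way: /g/ → [θ] after /θ/ — in each case the output is a copy of the preceding consonant.

total assimilation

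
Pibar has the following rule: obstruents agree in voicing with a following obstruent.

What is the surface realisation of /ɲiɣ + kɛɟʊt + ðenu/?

/ɣ/ is a voiced velar fricative. The following trigger /k/ is voiceless, so /ɣ/ must become voiceless as well.
The voiceless velar fricative is [x], so /ɣ/ → [x].
The same rule applies at the second boundary: /t/ → [d] next to /ð/.

[ɲixkɛɟʊdðenu]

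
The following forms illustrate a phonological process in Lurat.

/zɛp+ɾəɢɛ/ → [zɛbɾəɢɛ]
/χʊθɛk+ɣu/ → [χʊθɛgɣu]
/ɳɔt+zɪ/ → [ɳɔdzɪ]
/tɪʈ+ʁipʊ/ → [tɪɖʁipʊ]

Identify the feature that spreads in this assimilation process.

voicing

Underlying /p/ is realised as [b] next to /ɾ/; /ɾ/ itself does not change.
The change voiceless → voiced matches the voicing of the following /ɾ/, identifying this as voicing assimilation.
Checking the remaining alternations: /k/ → [g] before /ɣ/ (voiceless → voiced, matching voiced); /t/ → [d] before /z/ (voiceless → voiced, matching voiced); /ʈ/ → [ɖ] before /ʁ/ (voiceless → voiced, matching voiced) — only voicing changes, and always toward the following segment.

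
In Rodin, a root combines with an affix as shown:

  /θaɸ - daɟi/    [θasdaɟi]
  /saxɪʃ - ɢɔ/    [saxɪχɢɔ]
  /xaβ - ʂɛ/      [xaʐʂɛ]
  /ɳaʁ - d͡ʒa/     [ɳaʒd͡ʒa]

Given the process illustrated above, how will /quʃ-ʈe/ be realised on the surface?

[quʂʈe]

The data show regressive place assimilation: /ɸ/ → [s] before /d/; /ʃ/ → [χ] before /ɢ/; /β/ → [ʐ] before /ʂ/; /ʁ/ → [ʒ] before /d͡ʒ/. In each pair only place changes, matching the following consonant, while manner and voice stay constant.
/ʃ/ is a voiceless postalveolar fricative. The following trigger /ʈ/ is retroflex, so /ʃ/ must become retroflex as well.
Changing only its place to retroflex gives [ʂ] — the voiceless retroflex fricative.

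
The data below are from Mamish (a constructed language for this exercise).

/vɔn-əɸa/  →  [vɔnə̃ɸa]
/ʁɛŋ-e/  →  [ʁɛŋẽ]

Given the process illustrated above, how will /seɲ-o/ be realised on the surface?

The data show progressive nasality assimilation (vowel nasalisation): /ə/ → [ə̃] after /n/; /e/ → [ẽ] after /ŋ/ — a vowel is nasalised by an immediately preceding nasal consonant.
The vowel /o/ is adjacent to the preceding nasal /ɲ/, so it acquires [+nasal] and surfaces as [õ].

[seɲõ]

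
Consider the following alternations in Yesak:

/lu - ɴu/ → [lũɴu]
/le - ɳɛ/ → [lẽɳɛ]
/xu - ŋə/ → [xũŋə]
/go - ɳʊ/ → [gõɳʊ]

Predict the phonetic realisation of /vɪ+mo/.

The data show regressive nasality assimilation (vowel nasalisation): /u/ → [ũ] before /ɴ/; /e/ → [ẽ] before /ɳ/; /u/ → [ũ] before /ŋ/; /o/ → [õ] before /ɳ/ — a vowel is nasalised by an immediately following nasal consonant.
/ɪ/ sits next to the nasal /m/ and is therefore nasalised to [ɪ̃].

[vɪ̃mo]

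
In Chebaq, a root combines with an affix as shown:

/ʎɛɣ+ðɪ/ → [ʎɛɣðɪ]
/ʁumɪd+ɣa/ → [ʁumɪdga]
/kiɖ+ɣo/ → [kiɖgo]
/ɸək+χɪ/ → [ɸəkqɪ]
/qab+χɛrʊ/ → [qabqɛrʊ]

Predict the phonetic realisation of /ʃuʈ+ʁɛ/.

[ʃuʈɢɛ]

The data show progressive manner assimilation: /ɣ/ → [g] after /d/; /ɣ/ → [g] after /ɖ/; /χ/ → [q] after /k/; /χ/ → [q] after /b/. In each pair only manner changes, matching the preceding consonant, while place and voice stay constant.
No alternation appears in [ʎɛɣðɪ]: there the adjacent consonants already agree in manner (/ð/ and /ɣ/ are both fricatives), so this form is consistent with the same rule.
/ʁ/ is a voiced uvular fricative. The preceding trigger /ʈ/ is a stop, so /ʁ/ must become a stop as well.
Changing only its manner to stop gives [ɢ] — the voiced uvular stop.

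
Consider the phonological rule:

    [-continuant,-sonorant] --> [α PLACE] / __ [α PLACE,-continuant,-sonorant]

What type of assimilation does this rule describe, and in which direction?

regressive place assimilation

The shared variable α links the value of the place features (abbreviated [PLACE]) on the target to the same value on the neighbouring segment, so place is the feature that assimilates.
Since the environment is written after the underscore, the trigger follows the target; the direction is regressive.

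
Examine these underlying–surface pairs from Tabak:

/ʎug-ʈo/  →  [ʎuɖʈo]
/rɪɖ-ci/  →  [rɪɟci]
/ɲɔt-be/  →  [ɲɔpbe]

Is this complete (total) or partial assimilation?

The segment that alternates is /g/, which surfaces as [ɖ] when adjacent to /ʈ/.
/g/ is velar while /ʈ/ is retroflex; the output [ɖ] is retroflex, matching the trigger — so the feature that spreads is place.
Manner and voice are unchanged, so the assimilation is partial, not total.
The same holds elsewhere in the data: /ɖ/ → [ɟ] before /c/ (retroflex → palatal, matching palatal); /t/ → [p] before /b/ (alveolar → bilabial, matching bilabial) — only place changes, and always toward the following segment.

partial assimilation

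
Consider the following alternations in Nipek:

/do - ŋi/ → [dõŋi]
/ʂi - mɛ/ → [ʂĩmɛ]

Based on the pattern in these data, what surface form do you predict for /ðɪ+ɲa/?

The data show regressive nasality assimilation (vowel nasalisation): /o/ → [õ] before /ŋ/; /i/ → [ĩ] before /m/ — a vowel is nasalised by an immediately following nasal consonant.
/ɪ/ sits next to the nasal /ɲ/ and is therefore nasalised to [ɪ̃].

[ðɪ̃ɲa]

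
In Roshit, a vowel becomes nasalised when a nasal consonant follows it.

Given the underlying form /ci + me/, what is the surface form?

The vowel /i/ is adjacent to the following nasal /m/, so it acquires [+nasal] and surfaces as [ĩ].

[cĩme]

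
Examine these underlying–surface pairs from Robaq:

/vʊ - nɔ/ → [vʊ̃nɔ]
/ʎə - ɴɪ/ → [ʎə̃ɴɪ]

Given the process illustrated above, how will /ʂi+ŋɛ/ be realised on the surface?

[ʂĩŋɛ]

The data show regressive nasality assimilation (vowel nasalisation): /ʊ/ → [ʊ̃] before /n/; /ə/ → [ə̃] before /ɴ/ — a vowel is nasalised by an immediately following nasal consonant.
The vowel /i/ is adjacent to the following nasal /ŋ/, so it acquires [+nasal] and surfaces as [ĩ].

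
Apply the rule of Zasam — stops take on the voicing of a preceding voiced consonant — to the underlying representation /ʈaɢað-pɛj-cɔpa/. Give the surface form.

[ʈaɢaðbɛjɟɔpa]

/p/ is a voiceless bilabial stop. The preceding trigger /ð/ is voiced, so /p/ must become voiced as well.
The voiced bilabial stop is [b], so /p/ → [b].
At the second juncture, /c/ likewise becomes [ɟ] adjacent to /j/.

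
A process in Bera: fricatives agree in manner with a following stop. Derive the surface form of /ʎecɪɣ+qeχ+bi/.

/ɣ/ is a voiced velar fricative. The following trigger /q/ is a stop, so /ɣ/ must become a stop as well.
Changing only its manner to stop gives [g] — the voiced velar stop.
The same rule applies at the second boundary: /χ/ → [q] next to /b/.

[ʎecɪgqeqbi]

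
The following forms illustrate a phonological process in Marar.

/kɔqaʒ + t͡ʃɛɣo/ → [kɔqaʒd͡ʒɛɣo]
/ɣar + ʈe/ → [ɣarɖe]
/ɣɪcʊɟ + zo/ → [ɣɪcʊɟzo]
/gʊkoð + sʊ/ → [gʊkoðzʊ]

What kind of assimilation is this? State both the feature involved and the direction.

The segment that alternates is /t͡ʃ/, which surfaces as [d͡ʒ] when adjacent to /ʒ/.
/t͡ʃ/ is voiceless while /ʒ/ is voiced; the output [d͡ʒ] is voiced, matching the trigger — so the feature that spreads is voicing.
Place and manner are unchanged, so the assimilation is partial, not total.
The other alternating forms pattern the same way: /ʈ/ → [ɖ] after /r/ (voiceless → voiced, matching voiced); /s/ → [z] after /ð/ (voiceless → voiced, matching voiced) — only voicing changes, and always toward the preceding segment.
Nothing changes in [ɣɪcʊɟzo]: there the adjacent consonants already agree in voicing (/z/ and /ɟ/ are both voiced), so this form is consistent with the same rule.
Since the segment that changes follows the conditioning segment, the assimilation is progressive.

progressive voicing assimilation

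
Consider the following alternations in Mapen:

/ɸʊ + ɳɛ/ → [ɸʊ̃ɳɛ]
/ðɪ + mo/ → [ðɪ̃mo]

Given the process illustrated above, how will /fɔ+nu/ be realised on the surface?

The data show regressive nasality assimilation (vowel nasalisation): /ʊ/ → [ʊ̃] before /ɳ/; /ɪ/ → [ɪ̃] before /m/ — a vowel is nasalised by an immediately following nasal consonant.
The vowel /ɔ/ is adjacent to the following nasal /n/, so it acquires [+nasal] and surfaces as [ɔ̃].

[fɔ̃nu]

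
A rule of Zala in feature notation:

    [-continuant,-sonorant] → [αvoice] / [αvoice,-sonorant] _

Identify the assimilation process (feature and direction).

The rule copies [voice] from the environment onto the target, so the assimilating feature is voicing.
The conditioning segment sits to the left of the focus bar, meaning the trigger precedes the segment that changes — progressive assimilation.

progressive voicing assimilation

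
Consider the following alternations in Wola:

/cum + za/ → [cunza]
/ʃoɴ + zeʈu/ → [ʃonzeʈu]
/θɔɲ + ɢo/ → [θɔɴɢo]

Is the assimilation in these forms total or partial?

The segment that alternates is /m/, which surfaces as [n] when adjacent to /z/.
/m/ is bilabial while /z/ is alveolar; the output [n] is alveolar, matching the trigger — so the feature that spreads is place.
Manner and voice are unchanged, so the assimilation is partial, not total.
The other alternating forms pattern the same way: /ɴ/ → [n] before /z/ (uvular → alveolar, matching alveolar); /ɲ/ → [ɴ] before /ɢ/ (palatal → uvular, matching uvular) — only place changes, and always toward the following segment.

partial assimilation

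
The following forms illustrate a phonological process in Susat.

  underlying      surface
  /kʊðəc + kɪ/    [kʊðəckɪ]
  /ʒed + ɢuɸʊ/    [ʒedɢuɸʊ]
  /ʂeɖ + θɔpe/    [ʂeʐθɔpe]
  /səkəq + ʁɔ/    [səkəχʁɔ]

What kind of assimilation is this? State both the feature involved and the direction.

regressive manner assimilation

Comparing underlying and surface forms, /ɖ/ → [ʐ] is the alternation; the neighbouring /θ/ is constant.
/ɖ/ is a stop while /θ/ is a fricative; the output [ʐ] is a fricative, matching the trigger — so the feature that spreads is manner.
Place and voice are unchanged, so the assimilation is partial, not total.
Checking the remaining alternation: /q/ → [χ] before /ʁ/ (stop → fricative, matching a fricative) — only manner changes, and always toward the following segment.
Nothing changes in [kʊðəckɪ], [ʒedɢuɸʊ]: there the adjacent consonants already agree in manner (/c/ and /k/ are both stops; /d/ and /ɢ/ are both stops), so these forms are consistent with the same rule.
The trigger is the following segment, so the direction is regressive (anticipatory).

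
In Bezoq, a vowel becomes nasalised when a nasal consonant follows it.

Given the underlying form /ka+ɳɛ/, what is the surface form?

[kãɳɛ]

The vowel /a/ is adjacent to the following nasal /ɳ/, so it acquires [+nasal] and surfaces as [ã].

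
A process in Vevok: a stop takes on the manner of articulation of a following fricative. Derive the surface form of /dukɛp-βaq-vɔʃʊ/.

[dukɛɸβaχvɔʃʊ]

The rule targets /p/ (voiceless bilabial stop), which sits before the trigger /β/ (fricative).
A voiceless bilabial fricative is [ɸ], so the surface segment is [ɸ].
The same rule applies at the second boundary: /q/ → [χ] next to /v/.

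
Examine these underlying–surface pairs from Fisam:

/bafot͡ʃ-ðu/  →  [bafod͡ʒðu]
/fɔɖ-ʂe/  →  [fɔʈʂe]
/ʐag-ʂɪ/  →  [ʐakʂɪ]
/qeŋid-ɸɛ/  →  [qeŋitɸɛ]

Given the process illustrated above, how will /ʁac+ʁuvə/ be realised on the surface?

[ʁaɟʁuvə]

The data show regressive voicing assimilation: /t͡ʃ/ → [d͡ʒ] before /ð/; /ɖ/ → [ʈ] before /ʂ/; /g/ → [k] before /ʂ/; /d/ → [t] before /ɸ/. In each pair only voicing changes, matching the following consonant, while place and manner stay constant.
The rule targets /c/ (voiceless palatal stop), which sits before the trigger /ʁ/ (voiced).
A voiced palatal stop is [ɟ], so the surface segment is [ɟ].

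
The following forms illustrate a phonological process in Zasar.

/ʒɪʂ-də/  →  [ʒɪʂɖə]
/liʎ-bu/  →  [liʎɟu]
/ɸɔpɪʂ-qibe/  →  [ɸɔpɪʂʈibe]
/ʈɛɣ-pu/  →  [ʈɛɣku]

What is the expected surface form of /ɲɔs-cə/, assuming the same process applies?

[ɲɔstə]

The data show progressive place assimilation: /d/ → [ɖ] after /ʂ/; /b/ → [ɟ] after /ʎ/; /q/ → [ʈ] after /ʂ/; /p/ → [k] after /ɣ/. In each pair only place changes, matching the preceding consonant, while manner and voice stay constant.
/c/ is a voiceless palatal stop. The preceding trigger /s/ is alveolar, so /c/ must become alveolar as well.
Changing only its place to alveolar gives [t] — the voiceless alveolar stop.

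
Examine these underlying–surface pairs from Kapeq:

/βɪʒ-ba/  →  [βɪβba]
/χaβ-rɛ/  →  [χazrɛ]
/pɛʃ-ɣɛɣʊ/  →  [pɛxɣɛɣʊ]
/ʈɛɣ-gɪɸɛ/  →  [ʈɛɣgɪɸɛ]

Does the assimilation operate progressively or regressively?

The segment that alternates is /ʒ/, which surfaces as [β] when adjacent to /b/.
The change postalveolar → bilabial matches the place of the following /b/, identifying this as place assimilation.
The same holds elsewhere in the data: /β/ → [z] before /r/ (bilabial → alveolar, matching alveolar); /ʃ/ → [x] before /ɣ/ (postalveolar → velar, matching velar) — only place changes, and always toward the following segment.
Nothing changes in [ʈɛɣgɪɸɛ]: there the adjacent consonants already agree in place (/ɣ/ and /g/ are both velar), so this form is consistent with the same rule.
The trigger is the following segment, so the direction is regressive (anticipatory).

regressive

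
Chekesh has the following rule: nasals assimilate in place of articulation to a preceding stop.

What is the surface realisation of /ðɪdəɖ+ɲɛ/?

The rule targets /ɲ/ (voiced palatal nasal), which sits after the trigger /ɖ/ (retroflex).
Changing only its place to retroflex gives [ɳ] — the voiced retroflex nasal.

[ðɪdəɖɳɛ]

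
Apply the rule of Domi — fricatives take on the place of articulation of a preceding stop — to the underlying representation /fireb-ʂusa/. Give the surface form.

[firebɸusa]

The rule targets /ʂ/ (voiceless retroflex fricative), which sits after the trigger /b/ (bilabial).
Changing only its place to bilabial gives [ɸ] — the voiceless bilabial fricative.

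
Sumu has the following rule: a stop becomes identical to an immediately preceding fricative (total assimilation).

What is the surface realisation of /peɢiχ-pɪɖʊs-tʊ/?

[peɢiχχɪɖʊssʊ]

/p/ is the segment targeted by the rule; it sits immediately after /χ/, so it assimilates completely and surfaces as [χ].
The same rule applies at the second boundary: /t/ → [s] next to /s/.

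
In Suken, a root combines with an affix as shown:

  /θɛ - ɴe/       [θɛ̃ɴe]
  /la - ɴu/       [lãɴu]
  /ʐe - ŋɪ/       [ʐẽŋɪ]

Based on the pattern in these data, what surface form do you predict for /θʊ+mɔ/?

[θʊ̃mɔ]

The data show regressive nasality assimilation (vowel nasalisation): /ɛ/ → [ɛ̃] before /ɴ/; /a/ → [ã] before /ɴ/; /e/ → [ẽ] before /ŋ/ — a vowel is nasalised by an immediately following nasal consonant.
/ʊ/ sits next to the nasal /m/ and is therefore nasalised to [ʊ̃].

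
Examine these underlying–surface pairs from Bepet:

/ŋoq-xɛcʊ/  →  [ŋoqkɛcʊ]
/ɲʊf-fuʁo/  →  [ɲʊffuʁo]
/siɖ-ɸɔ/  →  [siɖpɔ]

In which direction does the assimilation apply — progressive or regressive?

Comparing underlying and surface forms, /x/ → [k] is the alternation; the neighbouring /q/ is constant.
The change fricative → stop matches the manner of the preceding /q/, identifying this as manner assimilation.
Checking the remaining alternation: /ɸ/ → [p] after /ɖ/ (fricative → stop, matching a stop) — only manner changes, and always toward the preceding segment.
No alternation appears in [ɲʊffuʁo]: there the adjacent consonants already agree in manner (/f/ and /f/ are both fricatives), so this form is consistent with the same rule.
Since the segment that changes follows the conditioning segment, the assimilation is progressive.

progressive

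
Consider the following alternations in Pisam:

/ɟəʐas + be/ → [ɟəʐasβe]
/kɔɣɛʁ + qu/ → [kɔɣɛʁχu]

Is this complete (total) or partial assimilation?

partial assimilation

Underlying /b/ is realised as [β] next to /s/; /s/ itself does not change.
/b/ is a stop while /s/ is a fricative; the output [β] is a fricative, matching the trigger — so the feature that spreads is manner.
Place and voice are unchanged, so the assimilation is partial, not total.
Checking the remaining alternation: /q/ → [χ] after /ʁ/ (stop → fricative, matching a fricative) — only manner changes, and always toward the preceding segment.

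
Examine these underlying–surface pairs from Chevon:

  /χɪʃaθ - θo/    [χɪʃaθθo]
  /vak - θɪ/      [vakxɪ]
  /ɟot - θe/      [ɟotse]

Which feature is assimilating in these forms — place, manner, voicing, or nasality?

Comparing underlying and surface forms, /θ/ → [x] is the alternation; the neighbouring /k/ is constant.
/θ/ is dental while /k/ is velar; the output [x] is velar, matching the trigger — so the feature that spreads is place.
The same holds elsewhere in the data: /θ/ → [s] after /t/ (dental → alveolar, matching alveolar) — only place changes, and always toward the preceding segment.
Nothing changes in [χɪʃaθθo]: there the adjacent consonants already agree in place (/θ/ and /θ/ are both dental), so this form is consistent with the same rule.

place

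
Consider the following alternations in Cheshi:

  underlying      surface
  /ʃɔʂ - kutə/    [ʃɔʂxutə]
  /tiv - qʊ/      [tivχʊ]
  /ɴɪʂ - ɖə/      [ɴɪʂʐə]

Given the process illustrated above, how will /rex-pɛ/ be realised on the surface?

The data show progressive manner assimilation: /k/ → [x] after /ʂ/; /q/ → [χ] after /v/; /ɖ/ → [ʐ] after /ʂ/. In each pair only manner changes, matching the preceding consonant, while place and voice stay constant.
The rule targets /p/ (voiceless bilabial stop), which sits after the trigger /x/ (fricative).
A voiceless bilabial fricative is [ɸ], so the surface segment is [ɸ].

[rexɸɛ]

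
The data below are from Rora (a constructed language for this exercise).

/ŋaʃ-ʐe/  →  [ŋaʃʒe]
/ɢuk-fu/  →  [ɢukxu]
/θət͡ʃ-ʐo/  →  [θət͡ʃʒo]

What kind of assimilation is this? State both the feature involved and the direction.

progressive place assimilation

Comparing underlying and surface forms, /ʐ/ → [ʒ] is the alternation; the neighbouring /ʃ/ is constant.
/ʐ/ is retroflex while /ʃ/ is postalveolar; the output [ʒ] is postalveolar, matching the trigger — so the feature that spreads is place.
Manner and voice are unchanged, so the assimilation is partial, not total.
Checking the remaining alternations: /f/ → [x] after /k/ (labiodental → velar, matching velar); /ʐ/ → [ʒ] after /t͡ʃ/ (retroflex → postalveolar, matching postalveolar) — only place changes, and always toward the preceding segment.
The trigger is the preceding segment, so the direction is progressive (perseverative).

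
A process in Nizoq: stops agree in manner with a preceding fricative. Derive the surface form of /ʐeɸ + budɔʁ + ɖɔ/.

[ʐeɸβudɔʁʐɔ]

/b/ is a voiced bilabial stop. The preceding trigger /ɸ/ is a fricative, so /b/ must become a fricative as well.
Changing only its manner to fricative gives [β] — the voiced bilabial fricative.
The same rule applies at the second boundary: /ɖ/ → [ʐ] next to /ʁ/.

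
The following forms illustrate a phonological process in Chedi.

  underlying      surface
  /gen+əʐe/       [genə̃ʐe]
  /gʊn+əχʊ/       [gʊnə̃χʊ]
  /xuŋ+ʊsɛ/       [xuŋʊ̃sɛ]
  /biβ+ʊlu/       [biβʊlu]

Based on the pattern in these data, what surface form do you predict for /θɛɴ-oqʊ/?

The data show progressive nasality assimilation (vowel nasalisation): /ə/ → [ə̃] after /n/; /ʊ/ → [ʊ̃] after /ŋ/ — a vowel is nasalised by an immediately preceding nasal consonant.
No change occurs in [biβʊlu] because the vowel at the boundary is adjacent to an oral consonant, not a nasal (/ʊ/ next to /β/).
The vowel /o/ is adjacent to the preceding nasal /ɴ/, so it acquires [+nasal] and surfaces as [õ].

[θɛɴõqʊ]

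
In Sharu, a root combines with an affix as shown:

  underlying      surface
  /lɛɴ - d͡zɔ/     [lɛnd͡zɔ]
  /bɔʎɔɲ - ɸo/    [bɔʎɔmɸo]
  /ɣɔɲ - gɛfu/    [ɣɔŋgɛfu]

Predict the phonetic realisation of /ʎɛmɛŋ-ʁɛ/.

[ʎɛmɛɴʁɛ]

The data show regressive place assimilation: /ɴ/ → [n] before /d͡z/; /ɲ/ → [m] before /ɸ/; /ɲ/ → [ŋ] before /g/. In each pair only place changes, matching the following consonant, while manner and voice stay constant.
/ŋ/ is a voiced velar nasal. The following trigger /ʁ/ is uvular, so /ŋ/ must become uvular as well.
A voiced uvular nasal is [ɴ], so the surface segment is [ɴ].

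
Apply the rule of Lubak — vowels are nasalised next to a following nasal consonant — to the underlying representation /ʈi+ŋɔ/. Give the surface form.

[ʈĩŋɔ]

The vowel /i/ is adjacent to the following nasal /ŋ/, so it acquires [+nasal] and surfaces as [ĩ].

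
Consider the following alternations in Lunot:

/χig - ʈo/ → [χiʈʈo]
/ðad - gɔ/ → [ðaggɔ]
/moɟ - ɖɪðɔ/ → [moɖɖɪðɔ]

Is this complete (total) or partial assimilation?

Underlying /g/ is realised as [ʈ] next to /ʈ/; /ʈ/ itself does not change.
The output [ʈ] is identical to the trigger /ʈ/ — every feature (place, manner, voicing) has been copied — so this is total assimilation.
The remaining alternations confirm this: /d/ → [g] before /g/; /ɟ/ → [ɖ] before /ɖ/ — in each case the output is a copy of the following consonant.

total assimilation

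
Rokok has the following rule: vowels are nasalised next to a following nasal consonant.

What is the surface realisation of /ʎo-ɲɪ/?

/o/ sits next to the nasal /ɲ/ and is therefore nasalised to [õ].

[ʎõɲɪ]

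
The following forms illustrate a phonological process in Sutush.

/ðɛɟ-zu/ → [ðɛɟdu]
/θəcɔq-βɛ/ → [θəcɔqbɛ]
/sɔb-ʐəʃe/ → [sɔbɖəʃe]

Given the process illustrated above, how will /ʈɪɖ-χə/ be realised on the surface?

The data show progressive manner assimilation: /z/ → [d] after /ɟ/; /β/ → [b] after /q/; /ʐ/ → [ɖ] after /b/. In each pair only manner changes, matching the preceding consonant, while place and voice stay constant.
The rule targets /χ/ (voiceless uvular fricative), which sits after the trigger /ɖ/ (stop).
The voiceless uvular stop is [q], so /χ/ → [q].

[ʈɪɖqə]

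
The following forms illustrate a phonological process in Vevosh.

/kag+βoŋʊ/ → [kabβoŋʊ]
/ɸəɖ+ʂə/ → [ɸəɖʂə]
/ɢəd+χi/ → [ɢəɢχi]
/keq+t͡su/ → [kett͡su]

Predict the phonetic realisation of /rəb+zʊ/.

The data show regressive place assimilation: /g/ → [b] before /β/; /d/ → [ɢ] before /χ/; /q/ → [t] before /t͡s/. In each pair only place changes, matching the following consonant, while manner and voice stay constant.
Nothing changes in [ɸəɖʂə]: there the adjacent consonants already agree in place (/ɖ/ and /ʂ/ are both retroflex), so this form is consistent with the same rule.
The rule targets /b/ (voiced bilabial stop), which sits before the trigger /z/ (alveolar).
A voiced alveolar stop is [d], so the surface segment is [d].

[rədzʊ]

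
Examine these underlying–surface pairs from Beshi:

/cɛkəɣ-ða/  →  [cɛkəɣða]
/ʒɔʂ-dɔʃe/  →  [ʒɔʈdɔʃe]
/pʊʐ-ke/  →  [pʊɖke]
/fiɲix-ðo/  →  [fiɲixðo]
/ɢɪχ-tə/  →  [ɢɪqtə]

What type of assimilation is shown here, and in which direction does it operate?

regressive manner assimilation

The segment that alternates is /ʂ/, which surfaces as [ʈ] when adjacent to /d/.
/ʂ/ is a fricative while /d/ is a stop; the output [ʈ] is a stop, matching the trigger — so the feature that spreads is manner.
Place and voice are unchanged, so the assimilation is partial, not total.
Checking the remaining alternations: /ʐ/ → [ɖ] before /k/ (fricative → stop, matching a stop); /χ/ → [q] before /t/ (fricative → stop, matching a stop) — only manner changes, and always toward the following segment.
Nothing changes in [cɛkəɣða], [fiɲixðo]: there the adjacent consonants already agree in manner (/ɣ/ and /ð/ are both fricatives; /x/ and /ð/ are both fricatives), so these forms are consistent with the same rule.
Since the segment that changes precedes the conditioning segment, the assimilation is regressive.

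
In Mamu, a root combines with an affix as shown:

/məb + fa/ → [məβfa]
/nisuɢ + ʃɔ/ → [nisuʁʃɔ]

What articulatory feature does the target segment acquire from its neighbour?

The segment that alternates is /b/, which surfaces as [β] when adjacent to /f/.
The change stop → fricative matches the manner of the following /f/, identifying this as manner assimilation.
The same holds elsewhere in the data: /ɢ/ → [ʁ] before /ʃ/ (stop → fricative, matching a fricative) — only manner changes, and always toward the following segment.

manner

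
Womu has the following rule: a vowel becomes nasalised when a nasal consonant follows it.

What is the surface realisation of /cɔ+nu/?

The vowel /ɔ/ is adjacent to the following nasal /n/, so it acquires [+nasal] and surfaces as [ɔ̃].

[cɔ̃nu]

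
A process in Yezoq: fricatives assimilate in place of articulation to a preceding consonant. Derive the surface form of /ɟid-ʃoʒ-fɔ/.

[ɟidsoʒʃɔ]

The rule targets /ʃ/ (voiceless postalveolar fricative), which sits after the trigger /d/ (alveolar).
A voiceless alveolar fricative is [s], so the surface segment is [s].
The same rule applies at the second boundary: /f/ → [ʃ] next to /ʒ/.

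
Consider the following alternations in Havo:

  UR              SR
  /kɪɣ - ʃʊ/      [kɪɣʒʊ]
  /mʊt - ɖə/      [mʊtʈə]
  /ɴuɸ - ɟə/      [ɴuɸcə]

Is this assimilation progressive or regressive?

Comparing underlying and surface forms, /ʃ/ → [ʒ] is the alternation; the neighbouring /ɣ/ is constant.
/ʃ/ is voiceless while /ɣ/ is voiced; the output [ʒ] is voiced, matching the trigger — so the feature that spreads is voicing.
The same holds elsewhere in the data: /ɖ/ → [ʈ] after /t/ (voiced → voiceless, matching voiceless); /ɟ/ → [c] after /ɸ/ (voiced → voiceless, matching voiceless) — only voicing changes, and always toward the preceding segment.
Since the segment that changes follows the conditioning segment, the assimilation is progressive.

progressive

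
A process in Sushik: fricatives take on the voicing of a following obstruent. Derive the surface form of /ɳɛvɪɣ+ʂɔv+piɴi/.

[ɳɛvɪxʂɔfpiɴi]

/ɣ/ is a voiced velar fricative. The following trigger /ʂ/ is voiceless, so /ɣ/ must become voiceless as well.
A voiceless velar fricative is [x], so the surface segment is [x].
At the second juncture, /v/ likewise becomes [f] adjacent to /p/.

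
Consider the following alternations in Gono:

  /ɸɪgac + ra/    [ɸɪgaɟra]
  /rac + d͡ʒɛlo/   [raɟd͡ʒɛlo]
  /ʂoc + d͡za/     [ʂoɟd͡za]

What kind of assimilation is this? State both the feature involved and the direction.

Underlying /c/ is realised as [ɟ] next to /r/; /r/ itself does not change.
The change voiceless → voiced matches the voicing of the following /r/, identifying this as voicing assimilation.
Place and manner are unchanged, so the assimilation is partial, not total.
The same holds elsewhere in the data: /c/ → [ɟ] before /d͡ʒ/ (voiceless → voiced, matching voiced); /c/ → [ɟ] before /d͡z/ (voiceless → voiced, matching voiced) — only voicing changes, and always toward the following segment.
The trigger is the following segment, so the direction is regressive (anticipatory).

regressive voicing assimilation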